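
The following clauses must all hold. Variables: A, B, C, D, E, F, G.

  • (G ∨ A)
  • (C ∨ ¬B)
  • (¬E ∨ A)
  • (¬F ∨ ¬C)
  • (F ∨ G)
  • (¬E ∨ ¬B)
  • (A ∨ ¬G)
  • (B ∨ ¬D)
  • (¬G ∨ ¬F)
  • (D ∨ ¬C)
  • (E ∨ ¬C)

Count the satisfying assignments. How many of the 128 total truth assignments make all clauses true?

4

Satisfying assignments:
  A=T B=F C=F D=F E=F F=F G=T
  A=T B=F C=F D=F E=F F=T G=F
  A=T B=F C=F D=F E=T F=F G=T
  A=T B=F C=F D=F E=T F=T G=F
That's 4 in total.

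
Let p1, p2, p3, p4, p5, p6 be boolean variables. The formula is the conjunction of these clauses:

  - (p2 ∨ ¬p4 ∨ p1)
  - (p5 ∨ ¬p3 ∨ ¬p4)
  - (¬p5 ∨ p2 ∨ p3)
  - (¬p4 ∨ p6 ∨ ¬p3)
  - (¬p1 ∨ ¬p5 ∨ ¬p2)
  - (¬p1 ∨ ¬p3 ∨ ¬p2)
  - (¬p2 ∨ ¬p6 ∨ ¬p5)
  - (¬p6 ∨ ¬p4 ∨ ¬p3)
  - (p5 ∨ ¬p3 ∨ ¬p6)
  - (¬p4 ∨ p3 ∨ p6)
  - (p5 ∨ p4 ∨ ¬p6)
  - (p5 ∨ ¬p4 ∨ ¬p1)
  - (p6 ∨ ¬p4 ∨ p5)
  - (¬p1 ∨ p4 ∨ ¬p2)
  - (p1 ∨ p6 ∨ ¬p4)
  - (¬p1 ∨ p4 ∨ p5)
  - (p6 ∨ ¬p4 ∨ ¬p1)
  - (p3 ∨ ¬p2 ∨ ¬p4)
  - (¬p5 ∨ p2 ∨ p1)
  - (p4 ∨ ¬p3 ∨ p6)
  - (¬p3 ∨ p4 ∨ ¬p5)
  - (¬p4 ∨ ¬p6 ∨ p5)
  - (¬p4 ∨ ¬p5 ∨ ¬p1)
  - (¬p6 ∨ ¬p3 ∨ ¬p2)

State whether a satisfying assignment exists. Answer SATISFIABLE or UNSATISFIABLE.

SATISFIABLE

Set p1 = False and propagate.
Branch on p2: take p2 = True.
The remaining clauses are satisfied by p3 = False, p4 = False, p5 = False, p6 = False.
So p1=False, p2=True, p3=False, p4=False, p5=False, p6=False is a satisfying assignment.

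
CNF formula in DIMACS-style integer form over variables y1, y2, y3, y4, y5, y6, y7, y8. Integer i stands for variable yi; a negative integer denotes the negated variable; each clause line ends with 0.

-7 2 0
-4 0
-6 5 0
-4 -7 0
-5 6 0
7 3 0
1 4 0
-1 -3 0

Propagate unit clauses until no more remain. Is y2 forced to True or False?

True

(NOT y4) stands alone — y4 = False.
From (y1 OR y4) and y4 = False: y1 = True.
From (NOT y3 OR NOT y1) and y1 = True: y3 = False.
(y7 OR y3): since y3 = False, the clause reduces to (y7). y7 = True.
From (y2 OR NOT y7) and y7 = True: y2 = True.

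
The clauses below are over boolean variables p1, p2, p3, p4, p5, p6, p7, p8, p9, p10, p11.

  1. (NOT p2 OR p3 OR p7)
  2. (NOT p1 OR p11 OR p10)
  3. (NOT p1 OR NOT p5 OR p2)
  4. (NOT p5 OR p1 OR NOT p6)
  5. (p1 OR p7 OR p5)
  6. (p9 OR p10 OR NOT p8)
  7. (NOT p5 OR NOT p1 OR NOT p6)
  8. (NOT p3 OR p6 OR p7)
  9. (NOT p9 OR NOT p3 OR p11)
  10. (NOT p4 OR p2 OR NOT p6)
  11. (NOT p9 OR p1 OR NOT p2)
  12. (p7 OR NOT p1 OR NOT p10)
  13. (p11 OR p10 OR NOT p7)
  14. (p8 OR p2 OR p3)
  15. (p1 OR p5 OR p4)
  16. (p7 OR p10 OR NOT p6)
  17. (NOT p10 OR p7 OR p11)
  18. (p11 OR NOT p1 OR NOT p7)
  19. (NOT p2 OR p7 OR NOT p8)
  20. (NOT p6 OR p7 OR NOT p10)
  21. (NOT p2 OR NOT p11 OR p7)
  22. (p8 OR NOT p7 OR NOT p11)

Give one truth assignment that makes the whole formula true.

p1=0, p2=0, p3=0, p4=0, p5=1, p6=0, p7=0, p8=1, p9=1, p10=1, p11=1

Check each clause:
  1. (p7 OR NOT p2 OR p3) — NOT p2 is true.
  2. (NOT p1 OR p10 OR p11) — p10 is true.
  3. (p2 OR NOT p1 OR NOT p5) — NOT p1 is true.
  4. (NOT p5 OR p1 OR NOT p6) — NOT p6 is true.
  5. (p5 OR p7 OR p1) — p5 is true.
  6. (p9 OR NOT p8 OR p10) — p9 is true.
  7. (NOT p5 OR NOT p1 OR NOT p6) — NOT p6 is true.
  8. (p6 OR p7 OR NOT p3) — NOT p3 is true.
  9. (NOT p9 OR NOT p3 OR p11) — p11 is true.
  10. (NOT p4 OR NOT p6 OR p2) — NOT p6 is true.
  11. (NOT p9 OR p1 OR NOT p2) — NOT p2 is true.
  12. (NOT p10 OR p7 OR NOT p1) — NOT p1 is true.
  13. (p10 OR NOT p7 OR p11) — NOT p7 is true.
  14. (p8 OR p3 OR p2) — p8 is true.
  15. (p5 OR p1 OR p4) — p5 is true.
  16. (NOT p6 OR p10 OR p7) — p10 is true.
  17. (p7 OR NOT p10 OR p11) — p11 is true.
  18. (NOT p1 OR p11 OR NOT p7) — NOT p7 is true.
  19. (NOT p8 OR NOT p2 OR p7) — NOT p2 is true.
  20. (NOT p6 OR NOT p10 OR p7) — NOT p6 is true.
  21. (NOT p2 OR NOT p11 OR p7) — NOT p2 is true.
  22. (NOT p7 OR NOT p11 OR p8) — p8 is true.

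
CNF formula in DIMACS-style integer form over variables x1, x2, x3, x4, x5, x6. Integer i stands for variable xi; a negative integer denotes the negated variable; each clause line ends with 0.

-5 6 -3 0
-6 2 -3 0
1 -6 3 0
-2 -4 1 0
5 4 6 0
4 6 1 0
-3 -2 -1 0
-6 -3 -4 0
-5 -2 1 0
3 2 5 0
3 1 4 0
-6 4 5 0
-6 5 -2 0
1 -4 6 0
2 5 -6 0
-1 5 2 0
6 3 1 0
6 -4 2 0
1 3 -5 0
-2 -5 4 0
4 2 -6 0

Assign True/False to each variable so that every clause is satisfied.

x1 = True, x2 = True, x3 = False, x4 = True, x5 = False, x6 = False

Set x1 = True and propagate.
Set x2 = True and propagate.
  then x3 is forced to False.
Branch on x4: take x4 = True.
The remaining clauses are satisfied by x5 = False, x6 = False.
Check each clause:
  1. (¬x3 ∨ ¬x5 ∨ x6) — ¬x5 is true.
  2. (¬x6 ∨ ¬x3 ∨ x2) — x2 is true.
  3. (¬x6 ∨ x1 ∨ x3) — x1 is true.
  4. (x1 ∨ ¬x2 ∨ ¬x4) — x1 is true.
  5. (x4 ∨ x6 ∨ x5) — x4 is true.
  6. (x1 ∨ x4 ∨ x6) — x1 is true.
  7. (¬x1 ∨ ¬x2 ∨ ¬x3) — ¬x3 is true.
  8. (¬x6 ∨ ¬x4 ∨ ¬x3) — ¬x6 is true.
  9. (x1 ∨ ¬x2 ∨ ¬x5) — x1 is true.
  10. (x2 ∨ x5 ∨ x3) — x2 is true.
  11. (x4 ∨ x3 ∨ x1) — x1 is true.
  12. (x4 ∨ ¬x6 ∨ x5) — ¬x6 is true.
  13. (¬x2 ∨ ¬x6 ∨ x5) — ¬x6 is true.
  14. (x6 ∨ x1 ∨ ¬x4) — x1 is true.
  15. (x5 ∨ ¬x6 ∨ x2) — ¬x6 is true.
  16. (x5 ∨ x2 ∨ ¬x1) — x2 is true.
  17. (x3 ∨ x1 ∨ x6) — x1 is true.
  18. (¬x4 ∨ x6 ∨ x2) — x2 is true.
  19. (¬x5 ∨ x3 ∨ x1) — x1 is true.
  20. (x4 ∨ ¬x5 ∨ ¬x2) — ¬x5 is true.
  21. (x4 ∨ ¬x6 ∨ x2) — x2 is true.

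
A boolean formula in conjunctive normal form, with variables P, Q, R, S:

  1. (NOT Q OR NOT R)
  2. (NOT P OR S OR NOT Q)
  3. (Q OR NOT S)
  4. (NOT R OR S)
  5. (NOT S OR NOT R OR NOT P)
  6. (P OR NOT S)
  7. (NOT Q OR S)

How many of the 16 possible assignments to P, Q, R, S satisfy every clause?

3

Satisfying assignments:
  P=F Q=F R=F S=F
  P=T Q=F R=F S=F
  P=T Q=T R=F S=T
That's 3 in total.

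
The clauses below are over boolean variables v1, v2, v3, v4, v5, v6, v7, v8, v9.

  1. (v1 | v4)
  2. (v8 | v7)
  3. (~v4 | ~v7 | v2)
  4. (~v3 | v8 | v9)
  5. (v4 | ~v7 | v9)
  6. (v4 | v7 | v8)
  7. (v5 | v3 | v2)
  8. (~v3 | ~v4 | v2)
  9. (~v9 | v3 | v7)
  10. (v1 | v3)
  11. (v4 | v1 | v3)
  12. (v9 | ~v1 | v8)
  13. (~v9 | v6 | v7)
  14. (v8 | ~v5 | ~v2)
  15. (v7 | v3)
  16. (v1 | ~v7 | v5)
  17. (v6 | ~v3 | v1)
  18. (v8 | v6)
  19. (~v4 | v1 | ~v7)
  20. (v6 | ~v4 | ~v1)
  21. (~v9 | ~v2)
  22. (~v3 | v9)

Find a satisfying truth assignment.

v1=1, v2=0, v3=1, v4=0, v5=1, v6=1, v7=0, v8=1, v9=1

Pure literal: v6 appears only positively; assign v6 = True.
v8 occurs only positively in the remaining clauses — set v8 = True.
Try v1 = True.
Try v2 = False.
The remaining clauses are satisfied by v3 = True, v4 = False, v5 = True, v7 = False, v9 = True.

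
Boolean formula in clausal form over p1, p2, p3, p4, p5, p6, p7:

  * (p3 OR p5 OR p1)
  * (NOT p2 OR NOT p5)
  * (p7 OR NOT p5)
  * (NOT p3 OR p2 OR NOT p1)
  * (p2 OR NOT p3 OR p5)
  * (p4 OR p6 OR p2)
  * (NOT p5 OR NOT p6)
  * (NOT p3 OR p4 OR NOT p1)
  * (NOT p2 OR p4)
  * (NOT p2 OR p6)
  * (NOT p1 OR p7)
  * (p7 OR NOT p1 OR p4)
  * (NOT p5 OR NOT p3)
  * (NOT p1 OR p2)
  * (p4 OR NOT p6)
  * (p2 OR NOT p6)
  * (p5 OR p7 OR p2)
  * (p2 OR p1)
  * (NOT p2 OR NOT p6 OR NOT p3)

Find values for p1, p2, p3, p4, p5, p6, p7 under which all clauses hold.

p1=T  p2=T  p3=F  p4=T  p5=F  p6=T  p7=T

Check each clause:
  1. (p1 OR p5 OR p3) — p1 is true.
  2. (NOT p5 OR NOT p2) — NOT p5 is true.
  3. (NOT p5 OR p7) — NOT p5 is true.
  4. (p2 OR NOT p3 OR NOT p1) — p2 is true.
  5. (p2 OR p5 OR NOT p3) — NOT p3 is true.
  6. (p2 OR p6 OR p4) — p2 is true.
  7. (NOT p6 OR NOT p5) — NOT p5 is true.
  8. (NOT p3 OR NOT p1 OR p4) — p4 is true.
  9. (p4 OR NOT p2) — p4 is true.
  10. (NOT p2 OR p6) — p6 is true.
  11. (NOT p1 OR p7) — p7 is true.
  12. (p4 OR NOT p1 OR p7) — p4 is true.
  13. (NOT p5 OR NOT p3) — NOT p5 is true.
  14. (p2 OR NOT p1) — p2 is true.
  15. (p4 OR NOT p6) — p4 is true.
  16. (p2 OR NOT p6) — p2 is true.
  17. (p7 OR p5 OR p2) — p2 is true.
  18. (p2 OR p1) — p1 is true.
  19. (NOT p2 OR NOT p6 OR NOT p3) — NOT p3 is true.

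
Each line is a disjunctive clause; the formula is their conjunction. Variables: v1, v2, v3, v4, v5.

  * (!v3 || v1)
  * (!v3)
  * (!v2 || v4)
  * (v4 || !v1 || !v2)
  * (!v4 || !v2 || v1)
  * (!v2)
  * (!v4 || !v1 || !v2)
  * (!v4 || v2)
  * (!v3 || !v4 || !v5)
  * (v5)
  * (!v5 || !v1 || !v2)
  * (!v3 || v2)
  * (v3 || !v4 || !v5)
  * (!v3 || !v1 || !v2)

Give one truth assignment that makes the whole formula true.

v1=T, v2=F, v3=F, v4=F, v5=T

The clause (!v3) is unit: v3 must be False.
(!v2) is a unit clause, so v2 = False.
Unit propagation: (!v4) forces v4 = False.
(v5) is a unit clause, so v5 = True.
v1 is now unconstrained; take v1 = True.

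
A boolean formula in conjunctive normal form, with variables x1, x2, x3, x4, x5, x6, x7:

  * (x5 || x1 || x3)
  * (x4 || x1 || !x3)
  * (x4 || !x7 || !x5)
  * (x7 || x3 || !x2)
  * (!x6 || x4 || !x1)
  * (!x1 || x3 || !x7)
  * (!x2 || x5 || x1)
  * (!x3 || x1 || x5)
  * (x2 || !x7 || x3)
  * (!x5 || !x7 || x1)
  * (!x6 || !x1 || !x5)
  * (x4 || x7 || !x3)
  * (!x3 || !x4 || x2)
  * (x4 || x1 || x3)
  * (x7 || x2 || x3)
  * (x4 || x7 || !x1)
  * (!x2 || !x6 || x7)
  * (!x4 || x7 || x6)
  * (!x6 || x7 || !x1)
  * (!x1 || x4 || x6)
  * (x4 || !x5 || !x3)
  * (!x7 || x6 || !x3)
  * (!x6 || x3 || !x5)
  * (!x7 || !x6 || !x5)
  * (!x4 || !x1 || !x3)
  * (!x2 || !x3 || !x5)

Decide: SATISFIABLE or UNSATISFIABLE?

UNSATISFIABLE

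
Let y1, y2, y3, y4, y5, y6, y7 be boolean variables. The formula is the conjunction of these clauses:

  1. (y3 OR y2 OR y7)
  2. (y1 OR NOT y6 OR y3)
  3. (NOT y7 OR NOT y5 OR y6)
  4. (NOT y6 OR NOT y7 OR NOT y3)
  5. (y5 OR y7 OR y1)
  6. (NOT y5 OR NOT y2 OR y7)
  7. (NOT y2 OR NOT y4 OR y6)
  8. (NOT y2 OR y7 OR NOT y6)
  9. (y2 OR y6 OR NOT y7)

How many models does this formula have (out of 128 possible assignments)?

Case analysis on y7 and y6:
  y7=1, y6=1: forces y1=1; y3=0; y2, y4, y5 free → 2^3 = 8.
  y7=1, y6=0: remaining (y1,y2,y3,y4,y5) ∈ {(0,1,0,0,0); (0,1,1,0,0); (1,1,0,0,0); (1,1,1,0,0)} — 4.
  y7=0, y6=1: y4 free; 3 ways for (y1,y2,y3,y5) × 2^1 = 6.
  y7=0, y6=0: 8 of the 32 assignments to (y1,y2,y3,y4,y5) work.
Total: 8 + 4 + 6 + 8 = 26.

26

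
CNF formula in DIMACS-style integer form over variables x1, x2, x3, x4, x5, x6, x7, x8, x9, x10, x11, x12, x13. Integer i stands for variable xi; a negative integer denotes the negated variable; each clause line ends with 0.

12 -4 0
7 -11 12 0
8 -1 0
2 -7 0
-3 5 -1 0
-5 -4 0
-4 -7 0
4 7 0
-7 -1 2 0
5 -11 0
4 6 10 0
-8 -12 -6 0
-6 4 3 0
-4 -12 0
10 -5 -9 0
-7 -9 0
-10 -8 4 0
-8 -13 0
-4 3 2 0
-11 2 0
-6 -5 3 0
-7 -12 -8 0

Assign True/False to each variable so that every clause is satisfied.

x1=False, x2=True, x3=True, x4=False, x5=True, x6=True, x7=True, x8=False, x9=False, x10=True, x11=True, x12=True, x13=False

x1 occurs only negated in the remaining clauses — set x1 = False.
Pure literal: x2 appears only positively; assign x2 = True.
Try x3 = True.
Set x4 = False and propagate.
  then x7 is forced to True.
  then x9 is forced to False.
Branch on x5: take x5 = True.
The remaining clauses are satisfied by x6 = True, x8 = False, x10 = True, x11 = True, x12 = True, x13 = False.
Every clause has at least one true literal under this assignment.
Check each clause:
  1. (x12 || !x4) — !x4 is true.
  2. (x7 || !x11 || x12) — x12 is true.
  3. (!x1 || x8) — !x1 is true.
  4. (x2 || !x7) — x2 is true.
  5. (x5 || !x3 || !x1) — x5 is true.
  6. (!x4 || !x5) — !x4 is true.
  7. (!x7 || !x4) — !x4 is true.
  8. (x7 || x4) — x7 is true.
  9. (x2 || !x1 || !x7) — x2 is true.
  10. (!x11 || x5) — x5 is true.
  11. (x10 || x6 || x4) — x10 is true.
  12. (!x6 || !x8 || !x12) — !x8 is true.
  13. (!x6 || x3 || x4) — x3 is true.
  14. (!x12 || !x4) — !x4 is true.
  15. (!x9 || x10 || !x5) — x10 is true.
  16. (!x9 || !x7) — !x9 is true.
  17. (!x8 || !x10 || x4) — !x8 is true.
  18. (!x13 || !x8) — !x8 is true.
  19. (!x4 || x3 || x2) — x2 is true.
  20. (x2 || !x11) — x2 is true.
  21. (!x6 || x3 || !x5) — x3 is true.
  22. (!x8 || !x7 || !x12) — !x8 is true.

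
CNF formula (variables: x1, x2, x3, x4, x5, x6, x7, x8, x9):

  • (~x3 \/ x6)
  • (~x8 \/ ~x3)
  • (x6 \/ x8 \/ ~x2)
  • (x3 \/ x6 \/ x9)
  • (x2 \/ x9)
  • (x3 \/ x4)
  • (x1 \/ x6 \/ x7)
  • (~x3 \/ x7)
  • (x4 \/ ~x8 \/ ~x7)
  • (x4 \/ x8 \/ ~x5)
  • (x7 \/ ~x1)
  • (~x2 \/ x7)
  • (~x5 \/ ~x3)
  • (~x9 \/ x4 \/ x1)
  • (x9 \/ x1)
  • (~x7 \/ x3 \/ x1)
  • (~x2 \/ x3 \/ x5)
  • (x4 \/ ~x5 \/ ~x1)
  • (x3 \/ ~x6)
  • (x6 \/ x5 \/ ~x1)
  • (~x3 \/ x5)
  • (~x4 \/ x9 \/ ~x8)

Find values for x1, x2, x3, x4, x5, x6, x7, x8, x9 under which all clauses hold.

x1=T, x2=T, x3=F, x4=T, x5=T, x6=F, x7=T, x8=T, x9=T

Try x1 = True.
  then x7 is forced to True.
Set x2 = True and propagate.
For the remaining variables, x3 = False, x4 = True, x5 = True, x6 = False, x8 = True, x9 = True works.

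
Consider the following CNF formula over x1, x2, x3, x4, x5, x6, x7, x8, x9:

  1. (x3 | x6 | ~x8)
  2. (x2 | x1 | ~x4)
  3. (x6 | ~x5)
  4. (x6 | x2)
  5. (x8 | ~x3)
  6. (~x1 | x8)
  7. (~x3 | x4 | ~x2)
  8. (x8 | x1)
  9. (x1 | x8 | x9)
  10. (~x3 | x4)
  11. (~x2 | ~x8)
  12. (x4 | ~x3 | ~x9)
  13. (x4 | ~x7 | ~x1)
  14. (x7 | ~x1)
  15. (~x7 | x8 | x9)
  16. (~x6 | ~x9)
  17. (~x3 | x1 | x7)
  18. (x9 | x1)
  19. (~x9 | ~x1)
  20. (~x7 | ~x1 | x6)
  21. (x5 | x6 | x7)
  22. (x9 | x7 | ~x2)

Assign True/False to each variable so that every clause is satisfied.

x1=T, x2=F, x3=F, x4=T, x5=F, x6=T, x7=T, x8=T, x9=F

Check each clause:
  1. (x6 | ~x8 | x3) — x6 is true.
  2. (x2 | ~x4 | x1) — x1 is true.
  3. (x6 | ~x5) — ~x5 is true.
  4. (x2 | x6) — x6 is true.
  5. (x8 | ~x3) — x8 is true.
  6. (x8 | ~x1) — x8 is true.
  7. (x4 | ~x2 | ~x3) — x4 is true.
  8. (x8 | x1) — x8 is true.
  9. (x1 | x9 | x8) — x8 is true.
  10. (~x3 | x4) — x4 is true.
  11. (~x2 | ~x8) — ~x2 is true.
  12. (x4 | ~x3 | ~x9) — x4 is true.
  13. (~x7 | ~x1 | x4) — x4 is true.
  14. (~x1 | x7) — x7 is true.
  15. (x8 | x9 | ~x7) — x8 is true.
  16. (~x6 | ~x9) — ~x9 is true.
  17. (~x3 | x7 | x1) — x1 is true.
  18. (x9 | x1) — x1 is true.
  19. (~x1 | ~x9) — ~x9 is true.
  20. (x6 | ~x1 | ~x7) — x6 is true.
  21. (x7 | x5 | x6) — x6 is true.
  22. (x9 | x7 | ~x2) — ~x2 is true.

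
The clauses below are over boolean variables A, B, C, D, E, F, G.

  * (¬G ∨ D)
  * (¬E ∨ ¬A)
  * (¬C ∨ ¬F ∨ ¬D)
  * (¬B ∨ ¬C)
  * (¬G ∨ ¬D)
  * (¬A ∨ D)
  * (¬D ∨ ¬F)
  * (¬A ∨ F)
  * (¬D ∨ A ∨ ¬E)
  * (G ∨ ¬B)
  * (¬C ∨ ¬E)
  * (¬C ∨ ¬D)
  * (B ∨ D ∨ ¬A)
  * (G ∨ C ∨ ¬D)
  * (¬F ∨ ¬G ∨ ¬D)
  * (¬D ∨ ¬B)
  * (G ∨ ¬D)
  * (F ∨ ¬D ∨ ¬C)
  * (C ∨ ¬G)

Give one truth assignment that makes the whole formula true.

A = F  B = F  C = F  D = F  E = T  F = T  G = F

Branch on A: take A = False.
Branch on B: take B = False.
The remaining clauses are satisfied by C = False, D = False, E = True, F = True, G = False.
Check each clause:
  1. (D ∨ ¬G) — ¬G is true.
  2. (¬E ∨ ¬A) — ¬A is true.
  3. (¬C ∨ ¬D ∨ ¬F) — ¬D is true.
  4. (¬B ∨ ¬C) — ¬C is true.
  5. (¬D ∨ ¬G) — ¬G is true.
  6. (¬A ∨ D) — ¬A is true.
  7. (¬F ∨ ¬D) — ¬D is true.
  8. (F ∨ ¬A) — F is true.
  9. (¬E ∨ A ∨ ¬D) — ¬D is true.
  10. (G ∨ ¬B) — ¬B is true.
  11. (¬C ∨ ¬E) — ¬C is true.
  12. (¬C ∨ ¬D) — ¬D is true.
  13. (D ∨ B ∨ ¬A) — ¬A is true.
  14. (¬D ∨ G ∨ C) — ¬D is true.
  15. (¬F ∨ ¬G ∨ ¬D) — ¬G is true.
  16. (¬B ∨ ¬D) — ¬D is true.
  17. (G ∨ ¬D) — ¬D is true.
  18. (F ∨ ¬D ∨ ¬C) — ¬D is true.
  19. (¬G ∨ C) — ¬G is true.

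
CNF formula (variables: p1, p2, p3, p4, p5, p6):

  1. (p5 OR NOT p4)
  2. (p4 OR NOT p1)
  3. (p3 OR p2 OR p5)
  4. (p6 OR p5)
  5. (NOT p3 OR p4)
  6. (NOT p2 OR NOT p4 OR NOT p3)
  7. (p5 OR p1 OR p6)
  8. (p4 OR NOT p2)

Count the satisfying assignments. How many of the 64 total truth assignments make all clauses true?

14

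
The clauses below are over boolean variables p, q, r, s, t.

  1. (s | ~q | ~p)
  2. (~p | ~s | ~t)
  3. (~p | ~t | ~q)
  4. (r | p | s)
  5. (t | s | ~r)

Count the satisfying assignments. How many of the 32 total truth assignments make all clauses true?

Split on p, then s.
  p=1, s=1: remaining (q,r,t) ∈ {(0,0,0); (0,1,0); (1,0,0); (1,1,0)} — 4.
  p=1, s=0: remaining (q,r,t) ∈ {(0,0,0); (0,0,1); (0,1,1)} — 3.
  p=0, s=1: q, r, t free → 2^3 = 8.
  p=0, s=0: remaining (q,r,t) ∈ {(0,1,1); (1,1,1)} — 2.
Total: 4 + 3 + 8 + 2 = 17.

17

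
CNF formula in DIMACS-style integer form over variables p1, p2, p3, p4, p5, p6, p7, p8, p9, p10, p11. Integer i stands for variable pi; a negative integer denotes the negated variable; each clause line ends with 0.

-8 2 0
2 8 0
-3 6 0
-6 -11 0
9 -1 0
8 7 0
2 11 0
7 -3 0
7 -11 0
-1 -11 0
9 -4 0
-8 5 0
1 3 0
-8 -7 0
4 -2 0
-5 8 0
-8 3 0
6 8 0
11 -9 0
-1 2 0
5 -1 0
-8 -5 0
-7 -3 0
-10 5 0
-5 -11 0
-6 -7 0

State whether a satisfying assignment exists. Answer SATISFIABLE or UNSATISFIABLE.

p8 = True:
  propagation gives p2=True, p5=True; an empty clause results — contradiction.
p8 = False:
  propagation gives p2=True, p7=True, p4=True, p9=True; an empty clause results — contradiction.
Every branch closes, so no satisfying assignment exists.

UNSATISFIABLE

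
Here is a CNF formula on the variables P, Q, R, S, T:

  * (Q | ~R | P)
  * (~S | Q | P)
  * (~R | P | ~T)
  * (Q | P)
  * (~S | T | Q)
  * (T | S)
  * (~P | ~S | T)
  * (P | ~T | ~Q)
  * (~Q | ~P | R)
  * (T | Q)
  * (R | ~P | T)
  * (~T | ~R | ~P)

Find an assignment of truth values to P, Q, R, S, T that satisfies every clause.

P=F, Q=T, R=F, S=T, T=F

Check each clause:
  1. (P | Q | ~R) — Q is true.
  2. (Q | P | ~S) — Q is true.
  3. (P | ~R | ~T) — ~T is true.
  4. (Q | P) — Q is true.
  5. (T | ~S | Q) — Q is true.
  6. (T | S) — S is true.
  7. (T | ~S | ~P) — ~P is true.
  8. (~T | ~Q | P) — ~T is true.
  9. (R | ~Q | ~P) — ~P is true.
  10. (Q | T) — Q is true.
  11. (R | ~P | T) — ~P is true.
  12. (~T | ~P | ~R) — ~T is true.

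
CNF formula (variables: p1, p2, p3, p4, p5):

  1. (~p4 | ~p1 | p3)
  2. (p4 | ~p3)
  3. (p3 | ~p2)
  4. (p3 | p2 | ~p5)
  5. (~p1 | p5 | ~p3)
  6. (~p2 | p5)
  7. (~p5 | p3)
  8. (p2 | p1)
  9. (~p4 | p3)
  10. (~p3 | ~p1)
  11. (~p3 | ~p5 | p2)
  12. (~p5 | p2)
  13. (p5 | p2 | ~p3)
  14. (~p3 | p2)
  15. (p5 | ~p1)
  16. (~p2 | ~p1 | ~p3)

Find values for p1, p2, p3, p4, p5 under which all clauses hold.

p1 = False, p2 = True, p3 = True, p4 = True, p5 = True

Check each clause:
  1. (~p1 | p3 | ~p4) — p3 is true.
  2. (p4 | ~p3) — p4 is true.
  3. (p3 | ~p2) — p3 is true.
  4. (p2 | p3 | ~p5) — p3 is true.
  5. (~p1 | ~p3 | p5) — p5 is true.
  6. (p5 | ~p2) — p5 is true.
  7. (p3 | ~p5) — p3 is true.
  8. (p2 | p1) — p2 is true.
  9. (p3 | ~p4) — p3 is true.
  10. (~p1 | ~p3) — ~p1 is true.
  11. (~p3 | p2 | ~p5) — p2 is true.
  12. (p2 | ~p5) — p2 is true.
  13. (p5 | ~p3 | p2) — p2 is true.
  14. (~p3 | p2) — p2 is true.
  15. (~p1 | p5) — p5 is true.
  16. (~p2 | ~p1 | ~p3) — ~p1 is true.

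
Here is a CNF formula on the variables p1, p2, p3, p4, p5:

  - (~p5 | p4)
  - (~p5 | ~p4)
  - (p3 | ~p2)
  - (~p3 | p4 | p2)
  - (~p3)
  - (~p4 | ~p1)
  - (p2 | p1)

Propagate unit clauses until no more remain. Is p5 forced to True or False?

(~p3) stands alone — p3 = False.
From (~p2 | p3) and p3 = False: p2 = False.
(p1 | p2) with p2 = False leaves only p1, so p1 = True.
In (~p1 | ~p4), ~p1 is now false; ~p4 must hold, so p4 = False.
In (~p5 | p4), p4 is now false; ~p5 must hold, so p5 = False.

False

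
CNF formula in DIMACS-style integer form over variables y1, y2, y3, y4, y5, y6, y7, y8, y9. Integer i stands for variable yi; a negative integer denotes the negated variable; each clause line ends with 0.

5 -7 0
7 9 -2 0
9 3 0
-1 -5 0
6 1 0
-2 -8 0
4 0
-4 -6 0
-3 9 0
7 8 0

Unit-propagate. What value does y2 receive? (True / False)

Unit clause (y4) sets y4 = True.
(¬y6 ∨ ¬y4): since y4 = True, the clause reduces to (¬y6). y6 = False.
(y6 ∨ y1): since y6 = False, the clause reduces to (y1). y1 = True.
(¬y1 ∨ ¬y5) with y1 = True leaves only ¬y5, so y5 = False.
From (y5 ∨ ¬y7) and y5 = False: y7 = False.
(y7 ∨ y8): since y7 = False, the clause reduces to (y8). y8 = True.
(¬y2 ∨ ¬y8) with y8 = True leaves only ¬y2, so y2 = False.

False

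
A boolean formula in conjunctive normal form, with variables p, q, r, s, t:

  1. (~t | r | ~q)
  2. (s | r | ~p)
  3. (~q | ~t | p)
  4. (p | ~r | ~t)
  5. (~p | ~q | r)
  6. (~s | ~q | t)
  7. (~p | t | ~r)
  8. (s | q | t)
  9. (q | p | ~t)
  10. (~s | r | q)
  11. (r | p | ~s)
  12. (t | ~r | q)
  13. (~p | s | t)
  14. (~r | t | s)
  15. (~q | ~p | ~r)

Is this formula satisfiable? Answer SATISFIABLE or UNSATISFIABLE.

SATISFIABLE

Try p = True.
For the remaining variables, q = False, r = True, s = True, t = True works.
Every clause has at least one true literal under this assignment.
So p=True  q=False  r=True  s=True  t=True is a satisfying assignment.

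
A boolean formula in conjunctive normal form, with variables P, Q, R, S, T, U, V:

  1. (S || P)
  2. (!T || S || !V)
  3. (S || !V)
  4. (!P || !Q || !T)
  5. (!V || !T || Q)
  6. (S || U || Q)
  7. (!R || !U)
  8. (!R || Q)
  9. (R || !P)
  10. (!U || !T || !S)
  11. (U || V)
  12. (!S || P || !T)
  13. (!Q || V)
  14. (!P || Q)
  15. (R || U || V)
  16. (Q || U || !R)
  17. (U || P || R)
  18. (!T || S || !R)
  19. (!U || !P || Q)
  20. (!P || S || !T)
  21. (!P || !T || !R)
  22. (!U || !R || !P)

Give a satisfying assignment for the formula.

P=True, Q=True, R=True, S=True, T=False, U=False, V=True

T occurs only negated in the remaining clauses — set T = False.
Try P = True.
  then R is forced to True.
  then U is forced to False.
  then Q is forced to True.
  then V is forced to True.
  then S is forced to True.
Check each clause:
  1. (S || P) — P is true.
  2. (!T || S || !V) — !T is true.
  3. (S || !V) — S is true.
  4. (!T || !Q || !P) — !T is true.
  5. (!T || Q || !V) — Q is true.
  6. (Q || U || S) — Q is true.
  7. (!U || !R) — !U is true.
  8. (Q || !R) — Q is true.
  9. (R || !P) — R is true.
  10. (!S || !U || !T) — !U is true.
  11. (V || U) — V is true.
  12. (!T || !S || P) — P is true.
  13. (!Q || V) — V is true.
  14. (Q || !P) — Q is true.
  15. (V || R || U) — R is true.
  16. (U || !R || Q) — Q is true.
  17. (P || U || R) — P is true.
  18. (S || !R || !T) — !T is true.
  19. (!P || !U || Q) — Q is true.
  20. (!P || !T || S) — !T is true.
  21. (!P || !T || !R) — !T is true.
  22. (!P || !U || !R) — !U is true.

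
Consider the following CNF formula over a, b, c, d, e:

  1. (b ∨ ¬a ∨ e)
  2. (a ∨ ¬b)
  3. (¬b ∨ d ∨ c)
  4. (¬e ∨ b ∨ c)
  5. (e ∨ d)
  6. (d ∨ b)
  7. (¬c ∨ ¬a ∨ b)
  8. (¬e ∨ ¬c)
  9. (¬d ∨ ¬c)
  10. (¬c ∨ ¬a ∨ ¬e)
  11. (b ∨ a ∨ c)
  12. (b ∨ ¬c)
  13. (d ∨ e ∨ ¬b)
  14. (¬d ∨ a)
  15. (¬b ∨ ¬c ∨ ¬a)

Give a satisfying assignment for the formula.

a=True, b=True, c=False, d=True, e=False

Check each clause:
  1. (b ∨ e ∨ ¬a) — b is true.
  2. (¬b ∨ a) — a is true.
  3. (c ∨ ¬b ∨ d) — d is true.
  4. (b ∨ ¬e ∨ c) — b is true.
  5. (e ∨ d) — d is true.
  6. (b ∨ d) — b is true.
  7. (¬a ∨ ¬c ∨ b) — b is true.
  8. (¬e ∨ ¬c) — ¬e is true.
  9. (¬c ∨ ¬d) — ¬c is true.
  10. (¬e ∨ ¬a ∨ ¬c) — ¬e is true.
  11. (b ∨ a ∨ c) — a is true.
  12. (b ∨ ¬c) — b is true.
  13. (¬b ∨ e ∨ d) — d is true.
  14. (¬d ∨ a) — a is true.
  15. (¬b ∨ ¬c ∨ ¬a) — ¬c is true.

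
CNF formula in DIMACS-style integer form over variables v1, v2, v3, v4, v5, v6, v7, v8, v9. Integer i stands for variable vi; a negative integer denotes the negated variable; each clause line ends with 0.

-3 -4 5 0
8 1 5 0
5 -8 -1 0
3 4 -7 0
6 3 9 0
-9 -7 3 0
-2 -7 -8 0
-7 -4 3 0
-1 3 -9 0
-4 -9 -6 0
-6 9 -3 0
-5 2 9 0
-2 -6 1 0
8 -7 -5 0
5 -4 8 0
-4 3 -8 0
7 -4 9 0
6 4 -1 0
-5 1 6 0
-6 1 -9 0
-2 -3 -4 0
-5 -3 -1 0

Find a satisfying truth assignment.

v1 = F, v2 = F, v3 = F, v4 = F, v5 = F, v6 = T, v7 = F, v8 = T, v9 = F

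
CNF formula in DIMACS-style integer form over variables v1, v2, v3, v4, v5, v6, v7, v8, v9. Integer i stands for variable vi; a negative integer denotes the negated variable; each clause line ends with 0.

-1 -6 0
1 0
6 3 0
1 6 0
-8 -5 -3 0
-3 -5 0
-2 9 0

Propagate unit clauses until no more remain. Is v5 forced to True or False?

(v1) is a unit clause: v1 = True.
From (¬v1 ∨ ¬v6) and v1 = True: v6 = False.
In (v6 ∨ v3), v6 is now false; v3 must hold, so v3 = True.
From (¬v3 ∨ ¬v5) and v3 = True: v5 = False.

False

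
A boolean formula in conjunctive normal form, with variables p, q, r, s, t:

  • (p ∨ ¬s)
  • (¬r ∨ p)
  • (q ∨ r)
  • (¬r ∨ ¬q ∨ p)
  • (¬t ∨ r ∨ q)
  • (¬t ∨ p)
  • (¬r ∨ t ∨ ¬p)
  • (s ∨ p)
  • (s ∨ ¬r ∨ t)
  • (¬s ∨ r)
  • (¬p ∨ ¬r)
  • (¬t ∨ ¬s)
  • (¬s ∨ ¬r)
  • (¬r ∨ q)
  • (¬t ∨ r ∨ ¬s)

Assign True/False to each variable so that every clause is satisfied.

p=1, q=1, r=0, s=0, t=0

Try p = True.
  then r is forced to False.
  then q is forced to True.
  then s is forced to False.
t is now unconstrained; take t = False.
Every clause has at least one true literal under this assignment.
Check each clause:
  1. (p ∨ ¬s) — p is true.
  2. (p ∨ ¬r) — p is true.
  3. (r ∨ q) — q is true.
  4. (¬q ∨ ¬r ∨ p) — p is true.
  5. (¬t ∨ r ∨ q) — q is true.
  6. (p ∨ ¬t) — p is true.
  7. (¬p ∨ ¬r ∨ t) — ¬r is true.
  8. (s ∨ p) — p is true.
  9. (¬r ∨ t ∨ s) — ¬r is true.
  10. (r ∨ ¬s) — ¬s is true.
  11. (¬r ∨ ¬p) — ¬r is true.
  12. (¬t ∨ ¬s) — ¬t is true.
  13. (¬r ∨ ¬s) — ¬s is true.
  14. (q ∨ ¬r) — q is true.
  15. (¬s ∨ r ∨ ¬t) — ¬s is true.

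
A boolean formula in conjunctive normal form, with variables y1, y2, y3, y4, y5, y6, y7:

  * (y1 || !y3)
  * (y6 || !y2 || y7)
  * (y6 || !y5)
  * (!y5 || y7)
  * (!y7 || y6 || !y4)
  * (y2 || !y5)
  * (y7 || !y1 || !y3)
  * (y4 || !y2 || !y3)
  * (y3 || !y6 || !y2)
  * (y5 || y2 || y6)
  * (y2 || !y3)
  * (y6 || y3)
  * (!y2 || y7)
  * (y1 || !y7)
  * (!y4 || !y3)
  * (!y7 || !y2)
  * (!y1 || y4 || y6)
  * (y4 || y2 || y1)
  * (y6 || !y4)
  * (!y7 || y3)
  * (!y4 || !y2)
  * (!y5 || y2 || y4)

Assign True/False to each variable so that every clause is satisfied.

Branch on y1: take y1 = True.
The remaining clauses are satisfied by y2 = False, y3 = False, y4 = True, y5 = False, y6 = True, y7 = False.
Every clause has at least one true literal under this assignment.

y1=1, y2=0, y3=0, y4=1, y5=0, y6=1, y7=0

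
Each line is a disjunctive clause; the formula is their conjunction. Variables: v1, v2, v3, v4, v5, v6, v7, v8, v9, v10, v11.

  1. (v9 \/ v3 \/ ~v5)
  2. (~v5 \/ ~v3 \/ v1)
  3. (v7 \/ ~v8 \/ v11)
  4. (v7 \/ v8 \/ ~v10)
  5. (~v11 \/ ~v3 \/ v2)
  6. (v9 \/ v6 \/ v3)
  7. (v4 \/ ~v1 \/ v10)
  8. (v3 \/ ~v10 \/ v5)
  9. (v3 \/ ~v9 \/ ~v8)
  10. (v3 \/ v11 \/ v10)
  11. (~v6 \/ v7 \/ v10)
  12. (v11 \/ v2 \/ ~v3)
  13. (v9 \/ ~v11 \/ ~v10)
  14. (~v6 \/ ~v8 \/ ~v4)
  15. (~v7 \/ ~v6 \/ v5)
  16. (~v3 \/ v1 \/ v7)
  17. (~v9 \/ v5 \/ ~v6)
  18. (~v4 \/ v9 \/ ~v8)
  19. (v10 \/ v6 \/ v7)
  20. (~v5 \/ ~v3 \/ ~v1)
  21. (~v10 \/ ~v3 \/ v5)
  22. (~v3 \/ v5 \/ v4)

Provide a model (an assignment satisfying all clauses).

v1=F, v2=F, v3=F, v4=F, v5=T, v6=F, v7=T, v8=F, v9=T, v10=T, v11=T

Check each clause:
  1. (~v5 \/ v9 \/ v3) — v9 is true.
  2. (~v3 \/ ~v5 \/ v1) — ~v3 is true.
  3. (~v8 \/ v11 \/ v7) — ~v8 is true.
  4. (v7 \/ ~v10 \/ v8) — v7 is true.
  5. (~v11 \/ ~v3 \/ v2) — ~v3 is true.
  6. (v6 \/ v3 \/ v9) — v9 is true.
  7. (~v1 \/ v4 \/ v10) — v10 is true.
  8. (v5 \/ v3 \/ ~v10) — v5 is true.
  9. (~v8 \/ v3 \/ ~v9) — ~v8 is true.
  10. (v11 \/ v10 \/ v3) — v11 is true.
  11. (~v6 \/ v7 \/ v10) — v10 is true.
  12. (v2 \/ v11 \/ ~v3) — v11 is true.
  13. (~v10 \/ ~v11 \/ v9) — v9 is true.
  14. (~v4 \/ ~v6 \/ ~v8) — ~v8 is true.
  15. (v5 \/ ~v6 \/ ~v7) — ~v6 is true.
  16. (~v3 \/ v1 \/ v7) — ~v3 is true.
  17. (~v9 \/ v5 \/ ~v6) — ~v6 is true.
  18. (~v4 \/ v9 \/ ~v8) — ~v8 is true.
  19. (v7 \/ v6 \/ v10) — v10 is true.
  20. (~v3 \/ ~v1 \/ ~v5) — ~v3 is true.
  21. (~v10 \/ ~v3 \/ v5) — ~v3 is true.
  22. (~v3 \/ v4 \/ v5) — ~v3 is true.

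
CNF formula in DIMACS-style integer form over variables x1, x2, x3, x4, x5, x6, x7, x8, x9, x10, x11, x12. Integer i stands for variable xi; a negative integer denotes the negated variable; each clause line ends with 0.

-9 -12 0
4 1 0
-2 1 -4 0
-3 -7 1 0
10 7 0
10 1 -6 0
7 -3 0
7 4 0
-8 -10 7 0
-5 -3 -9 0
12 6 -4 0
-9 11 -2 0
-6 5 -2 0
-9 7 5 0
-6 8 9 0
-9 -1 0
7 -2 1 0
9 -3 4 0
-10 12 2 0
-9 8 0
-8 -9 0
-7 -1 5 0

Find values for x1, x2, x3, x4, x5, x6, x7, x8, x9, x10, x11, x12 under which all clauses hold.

x1 = T, x2 = F, x3 = F, x4 = F, x5 = T, x6 = T, x7 = T, x8 = T, x9 = F, x10 = F, x11 = F, x12 = F

x3 occurs only negated in the remaining clauses — set x3 = False.
Set x1 = True and propagate.
  then x9 is forced to False.
Branch on x2: take x2 = False.
Try x4 = False.
  then x7 is forced to True.
  then x5 is forced to True.
The remaining clauses are satisfied by x6 = True, x8 = True, x10 = False, x11 = False, x12 = False.
Every clause has at least one true literal under this assignment.
Check each clause:
  1. {¬x9, ¬x12} — ¬x12 is true.
  2. {x1, x4} — x1 is true.
  3. {x1, ¬x2, ¬x4} — x1 is true.
  4. {x1, ¬x7, ¬x3} — x1 is true.
  5. {x10, x7} — x7 is true.
  6. {x10, ¬x6, x1} — x1 is true.
  7. {¬x3, x7} — ¬x3 is true.
  8. {x4, x7} — x7 is true.
  9. {¬x8, ¬x10, x7} — ¬x10 is true.
  10. {¬x5, ¬x9, ¬x3} — ¬x3 is true.
  11. {¬x4, x12, x6} — ¬x4 is true.
  12. {x11, ¬x2, ¬x9} — ¬x2 is true.
  13. {x5, ¬x2, ¬x6} — x5 is true.
  14. {¬x9, x7, x5} — ¬x9 is true.
  15. {x9, ¬x6, x8} — x8 is true.
  16. {¬x9, ¬x1} — ¬x9 is true.
  17. {x7, ¬x2, x1} — x1 is true.
  18. {x9, x4, ¬x3} — ¬x3 is true.
  19. {x12, x2, ¬x10} — ¬x10 is true.
  20. {¬x9, x8} — x8 is true.
  21. {¬x9, ¬x8} — ¬x9 is true.
  22. {¬x7, x5, ¬x1} — x5 is true.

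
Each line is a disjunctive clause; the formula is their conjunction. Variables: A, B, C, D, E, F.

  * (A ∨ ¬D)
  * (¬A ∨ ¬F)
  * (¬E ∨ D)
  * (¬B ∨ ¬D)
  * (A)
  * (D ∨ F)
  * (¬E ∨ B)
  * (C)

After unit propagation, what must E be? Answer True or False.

(A) stands alone — A = True.
(¬A ∨ ¬F) with A = True leaves only ¬F, so F = False.
In (F ∨ D), F is now false; D must hold, so D = True.
In (¬B ∨ ¬D), ¬D is now false; ¬B must hold, so B = False.
In (¬E ∨ B), B is now false; ¬E must hold, so E = False.

False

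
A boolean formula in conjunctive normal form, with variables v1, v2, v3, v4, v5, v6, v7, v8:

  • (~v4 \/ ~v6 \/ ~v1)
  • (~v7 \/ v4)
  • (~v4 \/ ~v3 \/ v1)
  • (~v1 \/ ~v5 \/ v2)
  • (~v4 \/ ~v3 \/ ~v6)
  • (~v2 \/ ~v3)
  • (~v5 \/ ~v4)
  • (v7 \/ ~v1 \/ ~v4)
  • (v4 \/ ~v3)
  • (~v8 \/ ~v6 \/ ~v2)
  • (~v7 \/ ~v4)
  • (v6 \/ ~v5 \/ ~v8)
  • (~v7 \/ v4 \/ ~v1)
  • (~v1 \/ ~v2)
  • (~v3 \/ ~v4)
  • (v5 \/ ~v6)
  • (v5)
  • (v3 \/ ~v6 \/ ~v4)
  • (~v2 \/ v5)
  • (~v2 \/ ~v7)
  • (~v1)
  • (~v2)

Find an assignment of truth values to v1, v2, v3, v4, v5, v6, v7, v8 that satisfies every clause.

v1=False, v2=False, v3=False, v4=False, v5=True, v6=True, v7=False, v8=True

(v5) is a unit clause, so v5 = True.
Unit propagation: (~v4) forces v4 = False.
Unit propagation: (~v7) forces v7 = False.
The clause (~v3) is unit: v3 must be False.
The clause (~v1) is unit: v1 must be False.
The clause (~v2) is unit: v2 must be False.
Pure literal: v6 appears only positively; assign v6 = True.
v8 is now unconstrained; take v8 = True.
Every clause has at least one true literal under this assignment.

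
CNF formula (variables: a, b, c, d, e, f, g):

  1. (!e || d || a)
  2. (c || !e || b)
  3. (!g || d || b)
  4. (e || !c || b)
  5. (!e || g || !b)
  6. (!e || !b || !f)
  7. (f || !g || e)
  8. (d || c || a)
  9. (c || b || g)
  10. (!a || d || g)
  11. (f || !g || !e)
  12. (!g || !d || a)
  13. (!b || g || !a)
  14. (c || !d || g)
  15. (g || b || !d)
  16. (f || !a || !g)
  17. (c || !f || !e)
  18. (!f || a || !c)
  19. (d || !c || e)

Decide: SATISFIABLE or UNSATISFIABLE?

SATISFIABLE

Branch on a: take a = True.
The remaining clauses are satisfied by b = False, c = True, d = True, e = True, f = True, g = True.
Every clause has at least one true literal under this assignment.
So a=T  b=F  c=T  d=T  e=T  f=T  g=T is a satisfying assignment.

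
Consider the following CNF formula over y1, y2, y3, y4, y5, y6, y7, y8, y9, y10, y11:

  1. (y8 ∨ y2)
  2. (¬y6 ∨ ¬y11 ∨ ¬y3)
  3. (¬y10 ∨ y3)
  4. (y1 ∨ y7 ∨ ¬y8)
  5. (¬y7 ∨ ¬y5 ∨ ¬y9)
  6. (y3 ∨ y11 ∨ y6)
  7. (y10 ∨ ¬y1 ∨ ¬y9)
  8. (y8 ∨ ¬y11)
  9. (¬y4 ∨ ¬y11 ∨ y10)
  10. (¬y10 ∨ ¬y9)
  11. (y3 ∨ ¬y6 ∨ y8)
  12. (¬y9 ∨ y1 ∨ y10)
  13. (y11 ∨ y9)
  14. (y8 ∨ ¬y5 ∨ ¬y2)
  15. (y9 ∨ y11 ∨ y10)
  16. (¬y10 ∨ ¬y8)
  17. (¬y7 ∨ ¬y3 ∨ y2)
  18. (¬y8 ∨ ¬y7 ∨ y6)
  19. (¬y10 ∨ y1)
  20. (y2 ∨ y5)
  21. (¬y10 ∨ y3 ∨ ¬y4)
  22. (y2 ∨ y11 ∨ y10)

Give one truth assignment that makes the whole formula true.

Pure literal: y4 appears only negated; assign y4 = False.
Try y1 = True.
Branch on y2: take y2 = True.
The remaining clauses are satisfied by y3 = False, y5 = True, y6 = True, y7 = True, y8 = True, y9 = False, y10 = False, y11 = True.

y1=True, y2=True, y3=False, y4=False, y5=True, y6=True, y7=True, y8=True, y9=False, y10=False, y11=True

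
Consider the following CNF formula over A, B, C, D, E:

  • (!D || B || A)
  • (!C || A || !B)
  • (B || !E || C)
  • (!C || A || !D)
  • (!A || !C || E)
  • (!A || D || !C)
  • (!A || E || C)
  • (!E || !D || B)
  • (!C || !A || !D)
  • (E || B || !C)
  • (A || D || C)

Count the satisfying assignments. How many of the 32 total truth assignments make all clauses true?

The models are:
  A=0 B=0 C=1 D=0 E=1
  A=0 B=1 C=0 D=1 E=0
  A=0 B=1 C=0 D=1 E=1
  A=1 B=1 C=0 D=0 E=1
  A=1 B=1 C=0 D=1 E=1
Count: 5.

5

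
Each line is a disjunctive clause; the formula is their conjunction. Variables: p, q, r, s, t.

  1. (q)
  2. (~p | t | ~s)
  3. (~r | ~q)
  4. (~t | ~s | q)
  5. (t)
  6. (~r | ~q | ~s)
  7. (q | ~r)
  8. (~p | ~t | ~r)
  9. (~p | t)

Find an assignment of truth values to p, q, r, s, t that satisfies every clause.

p=T, q=T, r=F, s=F, t=T

Check each clause:
  1. (q) — q is true.
  2. (~p | t | ~s) — ~s is true.
  3. (~q | ~r) — ~r is true.
  4. (~t | ~s | q) — q is true.
  5. (t) — t is true.
  6. (~q | ~s | ~r) — ~s is true.
  7. (~r | q) — q is true.
  8. (~r | ~t | ~p) — ~r is true.
  9. (t | ~p) — t is true.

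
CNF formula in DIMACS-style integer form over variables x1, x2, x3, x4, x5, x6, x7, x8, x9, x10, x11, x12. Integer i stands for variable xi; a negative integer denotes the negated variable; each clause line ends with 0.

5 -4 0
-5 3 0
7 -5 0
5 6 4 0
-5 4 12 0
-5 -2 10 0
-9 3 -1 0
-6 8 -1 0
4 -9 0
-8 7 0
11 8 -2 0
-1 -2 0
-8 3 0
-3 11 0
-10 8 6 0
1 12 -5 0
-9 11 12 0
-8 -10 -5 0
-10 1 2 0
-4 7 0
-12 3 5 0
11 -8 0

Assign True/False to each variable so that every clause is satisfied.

x9 occurs only negated in the remaining clauses — set x9 = False.
x11 occurs only positively in the remaining clauses — set x11 = True.
Try x1 = False.
Try x2 = True.
For the remaining variables, x3 = False, x4 = False, x5 = False, x6 = True, x7 = False, x8 = False, x10 = False, x12 = False works.
Check each clause:
  1. {¬x4, x5} — ¬x4 is true.
  2. {x3, ¬x5} — ¬x5 is true.
  3. {x7, ¬x5} — ¬x5 is true.
  4. {x4, x5, x6} — x6 is true.
  5. {¬x5, x4, x12} — ¬x5 is true.
  6. {¬x5, x10, ¬x2} — ¬x5 is true.
  7. {x3, ¬x9, ¬x1} — ¬x1 is true.
  8. {¬x1, x8, ¬x6} — ¬x1 is true.
  9. {¬x9, x4} — ¬x9 is true.
  10. {¬x8, x7} — ¬x8 is true.
  11. {x11, ¬x2, x8} — x11 is true.
  12. {¬x1, ¬x2} — ¬x1 is true.
  13. {x3, ¬x8} — ¬x8 is true.
  14. {¬x3, x11} — x11 is true.
  15. {¬x10, x6, x8} — ¬x10 is true.
  16. {x12, x1, ¬x5} — ¬x5 is true.
  17. {¬x9, x11, x12} — x11 is true.
  18. {¬x10, ¬x5, ¬x8} — ¬x8 is true.
  19. {x2, ¬x10, x1} — x2 is true.
  20. {¬x4, x7} — ¬x4 is true.
  21. {x3, x5, ¬x12} — ¬x12 is true.
  22. {¬x8, x11} — ¬x8 is true.

x1 = 0, x2 = 1, x3 = 0, x4 = 0, x5 = 0, x6 = 1, x7 = 0, x8 = 0, x9 = 0, x10 = 0, x11 = 1, x12 = 0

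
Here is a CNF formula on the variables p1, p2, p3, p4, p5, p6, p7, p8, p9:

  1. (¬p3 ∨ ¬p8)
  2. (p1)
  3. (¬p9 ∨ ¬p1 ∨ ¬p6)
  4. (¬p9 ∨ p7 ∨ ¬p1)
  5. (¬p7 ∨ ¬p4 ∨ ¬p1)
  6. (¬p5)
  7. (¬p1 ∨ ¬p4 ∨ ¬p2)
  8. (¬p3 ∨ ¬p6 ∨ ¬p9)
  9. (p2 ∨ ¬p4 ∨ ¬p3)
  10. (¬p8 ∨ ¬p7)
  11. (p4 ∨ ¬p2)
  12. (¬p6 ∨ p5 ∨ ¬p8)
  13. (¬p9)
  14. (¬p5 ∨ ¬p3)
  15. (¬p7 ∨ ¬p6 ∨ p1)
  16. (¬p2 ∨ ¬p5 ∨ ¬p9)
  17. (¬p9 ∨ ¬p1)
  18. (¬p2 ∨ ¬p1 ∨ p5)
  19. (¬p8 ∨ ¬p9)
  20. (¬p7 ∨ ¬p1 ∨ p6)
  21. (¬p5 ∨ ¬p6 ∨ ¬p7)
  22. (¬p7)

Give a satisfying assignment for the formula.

p1=T, p2=F, p3=T, p4=F, p5=F, p6=F, p7=F, p8=F, p9=F

Unit propagation: (p1) forces p1 = True.
(¬p5) is a unit clause, so p5 = False.
Unit propagation: (¬p9) forces p9 = False.
The clause (¬p2) is unit: p2 must be False.
Unit propagation: (¬p7) forces p7 = False.
p4 occurs only negated in the remaining clauses — set p4 = False.
p6 occurs only negated in the remaining clauses — set p6 = False.
Try p3 = True.
  then p8 is forced to False.
Every clause has at least one true literal under this assignment.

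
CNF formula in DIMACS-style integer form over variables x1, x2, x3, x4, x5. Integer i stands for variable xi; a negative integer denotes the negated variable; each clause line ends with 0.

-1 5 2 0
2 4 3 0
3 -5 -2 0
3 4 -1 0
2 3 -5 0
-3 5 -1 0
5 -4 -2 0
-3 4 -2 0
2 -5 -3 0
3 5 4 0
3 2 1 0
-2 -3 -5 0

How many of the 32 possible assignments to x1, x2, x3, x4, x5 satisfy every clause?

Satisfying assignments:
  x1=F x2=F x3=T x4=F x5=F
  x1=F x2=F x3=T x4=T x5=F
Count: 2.

2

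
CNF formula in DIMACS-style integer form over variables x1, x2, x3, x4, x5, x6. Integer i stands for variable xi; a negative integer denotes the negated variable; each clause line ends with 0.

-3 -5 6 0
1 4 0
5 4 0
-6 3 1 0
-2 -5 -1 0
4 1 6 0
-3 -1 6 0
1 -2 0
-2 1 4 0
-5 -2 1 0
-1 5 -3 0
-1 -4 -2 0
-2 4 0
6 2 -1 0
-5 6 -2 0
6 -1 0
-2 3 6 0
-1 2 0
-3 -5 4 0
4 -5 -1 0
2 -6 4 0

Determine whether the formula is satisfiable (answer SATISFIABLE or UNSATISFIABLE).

SATISFIABLE

Set x1 = False and propagate.
  then x4 is forced to True.
  then x2 is forced to False.
Try x3 = True.
Branch on x5: take x5 = False.
x6 is now unconstrained; take x6 = True.
So x1 = False, x2 = False, x3 = True, x4 = True, x5 = False, x6 = True is a satisfying assignment.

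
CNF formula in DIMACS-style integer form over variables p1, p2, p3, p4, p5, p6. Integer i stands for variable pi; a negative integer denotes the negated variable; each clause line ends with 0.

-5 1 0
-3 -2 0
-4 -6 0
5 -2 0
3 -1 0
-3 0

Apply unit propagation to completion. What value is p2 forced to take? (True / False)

(NOT p3) stands alone — p3 = False.
In (p3 OR NOT p1), p3 is now false; NOT p1 must hold, so p1 = False.
From (p1 OR NOT p5) and p1 = False: p5 = False.
From (p5 OR NOT p2) and p5 = False: p2 = False.

False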